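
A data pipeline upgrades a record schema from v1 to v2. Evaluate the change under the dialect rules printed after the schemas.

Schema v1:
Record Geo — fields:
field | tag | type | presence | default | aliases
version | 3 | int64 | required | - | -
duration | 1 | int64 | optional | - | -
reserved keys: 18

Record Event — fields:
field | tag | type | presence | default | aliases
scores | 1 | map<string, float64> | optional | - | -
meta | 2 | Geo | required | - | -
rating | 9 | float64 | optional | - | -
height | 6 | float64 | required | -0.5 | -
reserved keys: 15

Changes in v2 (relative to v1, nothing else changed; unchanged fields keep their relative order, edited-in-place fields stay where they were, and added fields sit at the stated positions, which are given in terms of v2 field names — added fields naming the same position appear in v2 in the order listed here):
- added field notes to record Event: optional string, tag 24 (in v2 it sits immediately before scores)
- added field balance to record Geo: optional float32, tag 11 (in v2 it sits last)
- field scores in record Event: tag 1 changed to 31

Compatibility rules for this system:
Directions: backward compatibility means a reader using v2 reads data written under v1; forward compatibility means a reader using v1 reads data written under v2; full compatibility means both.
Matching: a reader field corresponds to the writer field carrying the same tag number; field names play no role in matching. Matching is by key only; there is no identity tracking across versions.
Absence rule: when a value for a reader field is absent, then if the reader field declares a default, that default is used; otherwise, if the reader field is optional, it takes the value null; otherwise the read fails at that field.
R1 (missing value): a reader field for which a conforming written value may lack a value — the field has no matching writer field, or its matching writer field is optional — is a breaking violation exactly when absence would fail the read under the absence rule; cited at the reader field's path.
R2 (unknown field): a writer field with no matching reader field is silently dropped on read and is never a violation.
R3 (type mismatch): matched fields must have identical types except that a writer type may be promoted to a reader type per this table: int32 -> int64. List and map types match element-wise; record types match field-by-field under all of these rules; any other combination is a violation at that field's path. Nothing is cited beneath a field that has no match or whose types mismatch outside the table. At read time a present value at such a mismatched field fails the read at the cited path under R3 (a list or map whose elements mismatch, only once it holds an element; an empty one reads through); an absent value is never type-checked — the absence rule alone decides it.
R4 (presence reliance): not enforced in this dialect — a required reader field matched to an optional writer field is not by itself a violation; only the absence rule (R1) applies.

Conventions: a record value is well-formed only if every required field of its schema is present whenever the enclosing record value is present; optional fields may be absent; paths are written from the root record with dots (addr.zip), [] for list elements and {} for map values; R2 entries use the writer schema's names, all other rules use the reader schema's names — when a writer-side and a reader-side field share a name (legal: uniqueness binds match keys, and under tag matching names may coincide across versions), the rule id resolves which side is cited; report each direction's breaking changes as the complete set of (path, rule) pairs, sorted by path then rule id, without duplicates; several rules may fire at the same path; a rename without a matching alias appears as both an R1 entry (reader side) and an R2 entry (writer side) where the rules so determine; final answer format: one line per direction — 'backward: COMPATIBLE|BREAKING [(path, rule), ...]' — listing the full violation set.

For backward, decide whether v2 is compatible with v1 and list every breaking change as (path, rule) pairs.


backward: COMPATIBLE []

each type pair in Event: writer, then reader
checking backward for Event: reader v2 against writer v1:
  notes: no writer match
  scores: no writer match
  meta: Geo -> Geo, writer required; from meta
  rating: float64 -> float64, writer optional; from rating
  height: float64 -> float64, writer required; from height
  scores (writer side), unknown to reader
  meta.version: int64 -> int64, writer required; from meta.version
  meta.duration: int64 -> int64, writer optional; from meta.duration
  meta.balance: no writer match
  => backward verdict for Event: COMPATIBLE, no violations
checking off the Event differences that do not matter here:
  added field notes to record Event: optional string, tag 24 (in v2 it sits immediately before scores) -> fires no rule on Event, leaving the asked answer as it is
  added field balance to record Geo: optional float32, tag 11 (in v2 it sits last) -> fires no rule on Event, leaving the asked answer as it is
  field scores in record Event: tag 1 changed to 31 -> fires no rule on Event, leaving the asked answer as it is


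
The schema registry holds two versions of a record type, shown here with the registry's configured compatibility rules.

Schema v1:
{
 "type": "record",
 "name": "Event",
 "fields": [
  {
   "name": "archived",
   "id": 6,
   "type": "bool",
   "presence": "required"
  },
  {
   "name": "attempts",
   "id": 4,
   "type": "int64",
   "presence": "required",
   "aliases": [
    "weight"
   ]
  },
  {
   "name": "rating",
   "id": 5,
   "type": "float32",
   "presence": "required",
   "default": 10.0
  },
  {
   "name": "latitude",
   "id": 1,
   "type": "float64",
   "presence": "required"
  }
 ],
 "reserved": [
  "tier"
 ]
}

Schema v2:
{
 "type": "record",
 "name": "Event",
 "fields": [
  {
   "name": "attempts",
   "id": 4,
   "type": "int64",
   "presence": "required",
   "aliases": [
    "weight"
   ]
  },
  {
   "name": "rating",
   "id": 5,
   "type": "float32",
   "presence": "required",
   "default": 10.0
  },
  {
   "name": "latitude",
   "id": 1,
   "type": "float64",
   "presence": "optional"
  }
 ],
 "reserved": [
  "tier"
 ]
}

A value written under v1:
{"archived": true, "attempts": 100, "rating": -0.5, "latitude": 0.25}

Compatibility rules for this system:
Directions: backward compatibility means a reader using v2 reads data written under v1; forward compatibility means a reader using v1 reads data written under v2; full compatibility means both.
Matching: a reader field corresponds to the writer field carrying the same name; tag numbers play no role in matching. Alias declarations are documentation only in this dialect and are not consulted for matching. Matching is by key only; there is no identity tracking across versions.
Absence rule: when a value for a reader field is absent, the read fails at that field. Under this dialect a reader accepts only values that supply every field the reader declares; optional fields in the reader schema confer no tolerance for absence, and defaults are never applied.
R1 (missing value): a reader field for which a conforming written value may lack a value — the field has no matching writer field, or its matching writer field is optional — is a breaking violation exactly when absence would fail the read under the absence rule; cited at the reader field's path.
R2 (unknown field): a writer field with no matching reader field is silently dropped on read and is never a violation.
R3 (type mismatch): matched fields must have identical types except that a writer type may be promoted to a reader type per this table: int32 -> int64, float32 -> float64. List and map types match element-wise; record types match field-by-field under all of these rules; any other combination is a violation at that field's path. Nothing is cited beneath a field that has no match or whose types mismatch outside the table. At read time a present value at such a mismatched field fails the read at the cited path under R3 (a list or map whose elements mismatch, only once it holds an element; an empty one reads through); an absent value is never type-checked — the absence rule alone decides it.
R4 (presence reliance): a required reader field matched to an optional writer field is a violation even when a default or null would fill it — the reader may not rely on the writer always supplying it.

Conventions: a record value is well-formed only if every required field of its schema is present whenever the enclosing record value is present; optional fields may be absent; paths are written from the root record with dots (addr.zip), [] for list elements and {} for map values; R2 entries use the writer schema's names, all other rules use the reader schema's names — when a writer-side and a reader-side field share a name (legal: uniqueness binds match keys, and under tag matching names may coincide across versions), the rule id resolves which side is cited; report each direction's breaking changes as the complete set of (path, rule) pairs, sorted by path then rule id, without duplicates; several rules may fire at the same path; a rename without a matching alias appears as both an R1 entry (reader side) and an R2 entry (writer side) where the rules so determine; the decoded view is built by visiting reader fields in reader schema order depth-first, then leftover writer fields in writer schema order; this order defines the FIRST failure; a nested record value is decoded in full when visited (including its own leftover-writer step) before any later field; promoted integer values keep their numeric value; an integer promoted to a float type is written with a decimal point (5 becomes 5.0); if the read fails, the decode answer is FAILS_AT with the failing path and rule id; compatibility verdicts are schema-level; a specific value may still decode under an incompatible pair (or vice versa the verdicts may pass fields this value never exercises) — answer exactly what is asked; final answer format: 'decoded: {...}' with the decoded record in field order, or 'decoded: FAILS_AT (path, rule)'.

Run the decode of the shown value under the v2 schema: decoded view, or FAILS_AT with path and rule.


the writer's type comes first in each Event pair
decode walk for Event under reader schema v2:
  attempts := 100
  rating := -0.5
  latitude := 0.25
  writer archived: unknown -> dropped
  => decoded: {"attempts": 100, "rating": -0.5, "latitude": 0.25}
ruling out the remaining Event differences:
  field latitude in record Event: required changed to optional -> shifts the Event verdicts, not this decode

decoded: {"attempts": 100, "rating": -0.5, "latitude": 0.25}


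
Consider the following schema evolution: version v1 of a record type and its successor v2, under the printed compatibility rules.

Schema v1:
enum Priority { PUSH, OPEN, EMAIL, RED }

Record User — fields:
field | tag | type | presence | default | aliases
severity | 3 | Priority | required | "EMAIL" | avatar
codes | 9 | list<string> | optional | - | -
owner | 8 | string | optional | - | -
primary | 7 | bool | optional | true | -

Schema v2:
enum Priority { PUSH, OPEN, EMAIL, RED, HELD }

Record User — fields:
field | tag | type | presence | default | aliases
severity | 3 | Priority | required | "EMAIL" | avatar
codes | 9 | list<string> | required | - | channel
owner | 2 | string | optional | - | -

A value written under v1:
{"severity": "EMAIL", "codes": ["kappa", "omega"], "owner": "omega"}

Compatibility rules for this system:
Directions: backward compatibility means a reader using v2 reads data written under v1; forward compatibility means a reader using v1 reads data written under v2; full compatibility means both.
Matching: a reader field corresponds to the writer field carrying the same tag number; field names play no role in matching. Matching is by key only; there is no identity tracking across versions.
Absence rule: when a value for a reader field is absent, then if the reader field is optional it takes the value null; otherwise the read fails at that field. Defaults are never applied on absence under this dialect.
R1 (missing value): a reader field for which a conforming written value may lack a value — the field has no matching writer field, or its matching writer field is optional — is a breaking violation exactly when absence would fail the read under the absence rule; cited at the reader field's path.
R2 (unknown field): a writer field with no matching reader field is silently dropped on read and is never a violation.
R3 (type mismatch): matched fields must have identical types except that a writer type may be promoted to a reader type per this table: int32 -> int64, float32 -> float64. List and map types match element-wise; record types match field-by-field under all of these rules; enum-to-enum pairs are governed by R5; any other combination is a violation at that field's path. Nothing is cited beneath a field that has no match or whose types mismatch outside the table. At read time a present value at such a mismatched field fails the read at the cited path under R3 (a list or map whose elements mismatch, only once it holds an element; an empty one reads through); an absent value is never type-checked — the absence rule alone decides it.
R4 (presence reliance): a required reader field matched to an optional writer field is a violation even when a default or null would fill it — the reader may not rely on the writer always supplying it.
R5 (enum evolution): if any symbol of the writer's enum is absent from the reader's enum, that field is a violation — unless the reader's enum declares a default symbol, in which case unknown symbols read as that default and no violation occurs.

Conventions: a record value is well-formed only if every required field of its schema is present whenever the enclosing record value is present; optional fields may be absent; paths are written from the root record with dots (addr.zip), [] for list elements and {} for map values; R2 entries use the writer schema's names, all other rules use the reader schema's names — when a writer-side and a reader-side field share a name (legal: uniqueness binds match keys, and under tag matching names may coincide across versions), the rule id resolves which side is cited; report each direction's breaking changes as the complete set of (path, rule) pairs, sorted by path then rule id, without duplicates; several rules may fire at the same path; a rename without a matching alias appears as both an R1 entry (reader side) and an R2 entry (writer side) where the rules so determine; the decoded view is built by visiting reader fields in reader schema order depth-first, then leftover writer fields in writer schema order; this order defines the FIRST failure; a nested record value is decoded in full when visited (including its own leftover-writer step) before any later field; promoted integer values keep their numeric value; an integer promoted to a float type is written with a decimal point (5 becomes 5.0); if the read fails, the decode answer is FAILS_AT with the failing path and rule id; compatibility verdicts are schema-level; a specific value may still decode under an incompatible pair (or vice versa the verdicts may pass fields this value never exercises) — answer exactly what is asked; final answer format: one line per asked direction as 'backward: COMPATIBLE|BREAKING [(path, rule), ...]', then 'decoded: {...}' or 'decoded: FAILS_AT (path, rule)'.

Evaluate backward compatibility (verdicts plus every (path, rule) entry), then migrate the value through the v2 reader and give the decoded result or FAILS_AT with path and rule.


arrows below run writer -> reader for User
backward for User (reader v2, writer v1):
  severity <- severity (Priority -> Priority, writer required)
  codes <- codes (list<string> -> list<string>, writer optional)
  owner has no writer counterpart
  owner (writer side), unknown to reader
  primary (writer side), unknown to reader
  violation R1 at codes
  violation R4 at codes
  => 2 violation(s): backward is BREAKING for User
decode walk for User under reader schema v2:
  severity := "EMAIL"
  codes := ["kappa", "omega"]
  owner := null (absent, optional -> null)
  writer owner: unknown -> dropped
  => decoded: {"severity": "EMAIL", "codes": ["kappa", "omega"], "owner": null}
the rest of the User diff is inert for this question:
  enum Priority (field severity in record User): symbol HELD added -> affects forward compatibility only, which is not asked

backward: BREAKING [(codes, R1), (codes, R4)]; decoded: {"severity": "EMAIL", "codes": ["kappa", "omega"], "owner": null}


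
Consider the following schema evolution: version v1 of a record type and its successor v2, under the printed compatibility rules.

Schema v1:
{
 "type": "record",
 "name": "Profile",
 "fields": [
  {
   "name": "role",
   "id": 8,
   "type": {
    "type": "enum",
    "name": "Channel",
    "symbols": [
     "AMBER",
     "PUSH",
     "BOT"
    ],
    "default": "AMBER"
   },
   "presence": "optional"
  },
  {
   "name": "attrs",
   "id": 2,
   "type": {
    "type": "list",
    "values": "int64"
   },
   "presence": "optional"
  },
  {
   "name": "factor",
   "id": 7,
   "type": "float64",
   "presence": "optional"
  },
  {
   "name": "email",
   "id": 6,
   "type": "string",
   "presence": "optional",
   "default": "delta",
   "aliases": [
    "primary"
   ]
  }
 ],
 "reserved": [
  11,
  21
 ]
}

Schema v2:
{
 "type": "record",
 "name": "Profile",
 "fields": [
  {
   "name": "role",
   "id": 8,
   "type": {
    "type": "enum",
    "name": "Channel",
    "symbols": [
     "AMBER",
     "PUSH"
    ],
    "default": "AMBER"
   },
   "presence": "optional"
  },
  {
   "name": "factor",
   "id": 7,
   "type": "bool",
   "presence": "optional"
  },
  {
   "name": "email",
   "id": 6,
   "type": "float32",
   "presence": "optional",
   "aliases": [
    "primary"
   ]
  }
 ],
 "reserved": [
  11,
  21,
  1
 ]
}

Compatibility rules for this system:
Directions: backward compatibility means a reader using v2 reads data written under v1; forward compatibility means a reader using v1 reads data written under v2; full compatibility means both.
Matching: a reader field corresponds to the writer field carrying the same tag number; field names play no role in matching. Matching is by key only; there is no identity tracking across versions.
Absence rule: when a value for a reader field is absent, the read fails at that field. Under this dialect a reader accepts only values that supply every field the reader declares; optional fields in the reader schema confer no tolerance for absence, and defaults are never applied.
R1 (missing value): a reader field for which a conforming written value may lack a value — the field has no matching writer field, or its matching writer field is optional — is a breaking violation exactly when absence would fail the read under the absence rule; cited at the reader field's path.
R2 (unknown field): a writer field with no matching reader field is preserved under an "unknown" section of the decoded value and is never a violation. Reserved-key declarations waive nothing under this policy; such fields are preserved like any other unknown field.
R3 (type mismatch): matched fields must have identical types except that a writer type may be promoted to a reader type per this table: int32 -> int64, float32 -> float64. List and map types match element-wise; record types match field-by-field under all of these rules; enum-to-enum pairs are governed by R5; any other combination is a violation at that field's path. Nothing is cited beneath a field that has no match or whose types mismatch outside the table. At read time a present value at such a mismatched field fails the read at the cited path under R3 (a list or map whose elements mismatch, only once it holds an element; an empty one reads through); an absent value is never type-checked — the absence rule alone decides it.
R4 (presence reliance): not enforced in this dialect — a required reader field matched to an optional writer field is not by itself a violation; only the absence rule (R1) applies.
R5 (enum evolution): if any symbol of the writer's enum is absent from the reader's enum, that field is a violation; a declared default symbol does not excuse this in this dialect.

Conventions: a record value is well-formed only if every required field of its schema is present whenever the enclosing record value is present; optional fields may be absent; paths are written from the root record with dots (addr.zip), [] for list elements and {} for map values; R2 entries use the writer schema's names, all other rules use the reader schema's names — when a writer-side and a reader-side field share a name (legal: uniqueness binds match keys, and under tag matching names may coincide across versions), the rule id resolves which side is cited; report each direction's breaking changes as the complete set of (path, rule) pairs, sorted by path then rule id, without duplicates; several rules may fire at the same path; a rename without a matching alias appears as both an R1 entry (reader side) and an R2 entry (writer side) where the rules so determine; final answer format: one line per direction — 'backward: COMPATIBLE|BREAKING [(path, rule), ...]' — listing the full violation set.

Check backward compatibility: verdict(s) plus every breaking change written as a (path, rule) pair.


the writer's type comes first in each Profile pair
backward analysis of Profile with v2 as reader and v1 as writer:
  role: Channel -> Channel, writer optional; from role
  factor: float64 -> bool, writer optional; from factor
  email: string -> float32, writer optional; from email
  writer field attrs has no reader counterpart
  violation R1 at email
  violation R3 at email
  violation R1 at factor
  violation R3 at factor
  violation R1 at role
  violation R5 at role
  backward on Profile therefore BREAKING (6)

backward: BREAKING [(email, R1), (email, R3), (factor, R1), (factor, R3), (role, R1), (role, R5)]


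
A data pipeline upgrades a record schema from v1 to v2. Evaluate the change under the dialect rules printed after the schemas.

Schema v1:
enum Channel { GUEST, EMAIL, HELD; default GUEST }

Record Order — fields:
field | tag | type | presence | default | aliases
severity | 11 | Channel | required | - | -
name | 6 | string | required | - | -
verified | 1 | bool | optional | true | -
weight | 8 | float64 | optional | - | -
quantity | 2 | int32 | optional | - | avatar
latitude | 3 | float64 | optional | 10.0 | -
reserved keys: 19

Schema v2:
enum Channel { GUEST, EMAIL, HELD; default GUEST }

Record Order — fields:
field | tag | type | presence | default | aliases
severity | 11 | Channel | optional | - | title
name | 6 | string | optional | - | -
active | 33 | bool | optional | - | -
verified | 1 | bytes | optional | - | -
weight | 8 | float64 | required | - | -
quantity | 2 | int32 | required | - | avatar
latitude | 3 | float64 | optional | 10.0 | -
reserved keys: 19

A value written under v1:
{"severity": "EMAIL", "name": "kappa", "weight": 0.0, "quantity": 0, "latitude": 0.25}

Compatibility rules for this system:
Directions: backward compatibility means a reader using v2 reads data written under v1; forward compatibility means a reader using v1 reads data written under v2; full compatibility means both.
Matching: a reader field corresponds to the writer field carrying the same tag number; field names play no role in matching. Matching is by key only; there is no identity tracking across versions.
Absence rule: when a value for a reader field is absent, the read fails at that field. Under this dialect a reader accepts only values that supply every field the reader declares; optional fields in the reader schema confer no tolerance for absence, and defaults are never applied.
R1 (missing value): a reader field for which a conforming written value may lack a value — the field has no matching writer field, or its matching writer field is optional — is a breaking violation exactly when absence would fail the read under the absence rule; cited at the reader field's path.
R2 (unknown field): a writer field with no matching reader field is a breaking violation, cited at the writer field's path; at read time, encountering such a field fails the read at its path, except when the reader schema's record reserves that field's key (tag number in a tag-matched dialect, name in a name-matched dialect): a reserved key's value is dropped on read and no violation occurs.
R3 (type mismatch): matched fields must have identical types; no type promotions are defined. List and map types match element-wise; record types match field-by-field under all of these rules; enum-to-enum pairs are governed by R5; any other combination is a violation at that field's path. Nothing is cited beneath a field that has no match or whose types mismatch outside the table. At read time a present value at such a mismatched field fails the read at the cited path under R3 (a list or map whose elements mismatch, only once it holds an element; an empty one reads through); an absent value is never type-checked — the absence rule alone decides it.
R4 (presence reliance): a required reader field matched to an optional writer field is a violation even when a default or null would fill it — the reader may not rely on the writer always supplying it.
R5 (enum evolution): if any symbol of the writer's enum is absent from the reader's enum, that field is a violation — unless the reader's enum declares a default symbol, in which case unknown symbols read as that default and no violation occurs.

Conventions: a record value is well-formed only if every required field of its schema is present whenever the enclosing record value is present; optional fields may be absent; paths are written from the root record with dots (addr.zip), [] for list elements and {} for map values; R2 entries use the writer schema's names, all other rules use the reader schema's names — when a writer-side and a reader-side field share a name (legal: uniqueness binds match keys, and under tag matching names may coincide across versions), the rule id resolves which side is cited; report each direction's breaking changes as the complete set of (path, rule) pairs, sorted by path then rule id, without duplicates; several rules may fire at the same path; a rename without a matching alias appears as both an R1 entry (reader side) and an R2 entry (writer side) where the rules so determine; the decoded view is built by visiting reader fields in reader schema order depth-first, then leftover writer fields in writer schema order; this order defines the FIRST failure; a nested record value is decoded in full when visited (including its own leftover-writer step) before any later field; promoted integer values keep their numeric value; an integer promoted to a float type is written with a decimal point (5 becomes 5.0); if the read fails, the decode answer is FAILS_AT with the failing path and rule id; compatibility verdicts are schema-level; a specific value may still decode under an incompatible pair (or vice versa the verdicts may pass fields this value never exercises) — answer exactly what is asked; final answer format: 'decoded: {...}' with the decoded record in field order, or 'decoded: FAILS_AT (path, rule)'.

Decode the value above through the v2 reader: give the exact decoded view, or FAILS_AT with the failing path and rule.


decoded: FAILS_AT (active, R1)

arrows below run writer -> reader for Order
migrating the Order value to v2:
  severity := "EMAIL"
  name := "kappa"
  read fails at active under R1 (no fill)
  => FAILS_AT (active, R1)
diffs on Order not affecting the asked answer:
  field severity in record Order: required changed to optional -> affects the rule determinations only; this particular Order value decodes identically
  field verified in record Order: type bool changed to bytes (its default is dropped) -> affects the rule determinations only; this particular Order value decodes identically
  field quantity in record Order: optional changed to required -> affects the rule determinations only; this particular Order value decodes identically
  field name in record Order: required changed to optional -> affects the rule determinations only; this particular Order value decodes identically
  field weight in record Order: optional changed to required -> affects the rule determinations only; this particular Order value decodes identically


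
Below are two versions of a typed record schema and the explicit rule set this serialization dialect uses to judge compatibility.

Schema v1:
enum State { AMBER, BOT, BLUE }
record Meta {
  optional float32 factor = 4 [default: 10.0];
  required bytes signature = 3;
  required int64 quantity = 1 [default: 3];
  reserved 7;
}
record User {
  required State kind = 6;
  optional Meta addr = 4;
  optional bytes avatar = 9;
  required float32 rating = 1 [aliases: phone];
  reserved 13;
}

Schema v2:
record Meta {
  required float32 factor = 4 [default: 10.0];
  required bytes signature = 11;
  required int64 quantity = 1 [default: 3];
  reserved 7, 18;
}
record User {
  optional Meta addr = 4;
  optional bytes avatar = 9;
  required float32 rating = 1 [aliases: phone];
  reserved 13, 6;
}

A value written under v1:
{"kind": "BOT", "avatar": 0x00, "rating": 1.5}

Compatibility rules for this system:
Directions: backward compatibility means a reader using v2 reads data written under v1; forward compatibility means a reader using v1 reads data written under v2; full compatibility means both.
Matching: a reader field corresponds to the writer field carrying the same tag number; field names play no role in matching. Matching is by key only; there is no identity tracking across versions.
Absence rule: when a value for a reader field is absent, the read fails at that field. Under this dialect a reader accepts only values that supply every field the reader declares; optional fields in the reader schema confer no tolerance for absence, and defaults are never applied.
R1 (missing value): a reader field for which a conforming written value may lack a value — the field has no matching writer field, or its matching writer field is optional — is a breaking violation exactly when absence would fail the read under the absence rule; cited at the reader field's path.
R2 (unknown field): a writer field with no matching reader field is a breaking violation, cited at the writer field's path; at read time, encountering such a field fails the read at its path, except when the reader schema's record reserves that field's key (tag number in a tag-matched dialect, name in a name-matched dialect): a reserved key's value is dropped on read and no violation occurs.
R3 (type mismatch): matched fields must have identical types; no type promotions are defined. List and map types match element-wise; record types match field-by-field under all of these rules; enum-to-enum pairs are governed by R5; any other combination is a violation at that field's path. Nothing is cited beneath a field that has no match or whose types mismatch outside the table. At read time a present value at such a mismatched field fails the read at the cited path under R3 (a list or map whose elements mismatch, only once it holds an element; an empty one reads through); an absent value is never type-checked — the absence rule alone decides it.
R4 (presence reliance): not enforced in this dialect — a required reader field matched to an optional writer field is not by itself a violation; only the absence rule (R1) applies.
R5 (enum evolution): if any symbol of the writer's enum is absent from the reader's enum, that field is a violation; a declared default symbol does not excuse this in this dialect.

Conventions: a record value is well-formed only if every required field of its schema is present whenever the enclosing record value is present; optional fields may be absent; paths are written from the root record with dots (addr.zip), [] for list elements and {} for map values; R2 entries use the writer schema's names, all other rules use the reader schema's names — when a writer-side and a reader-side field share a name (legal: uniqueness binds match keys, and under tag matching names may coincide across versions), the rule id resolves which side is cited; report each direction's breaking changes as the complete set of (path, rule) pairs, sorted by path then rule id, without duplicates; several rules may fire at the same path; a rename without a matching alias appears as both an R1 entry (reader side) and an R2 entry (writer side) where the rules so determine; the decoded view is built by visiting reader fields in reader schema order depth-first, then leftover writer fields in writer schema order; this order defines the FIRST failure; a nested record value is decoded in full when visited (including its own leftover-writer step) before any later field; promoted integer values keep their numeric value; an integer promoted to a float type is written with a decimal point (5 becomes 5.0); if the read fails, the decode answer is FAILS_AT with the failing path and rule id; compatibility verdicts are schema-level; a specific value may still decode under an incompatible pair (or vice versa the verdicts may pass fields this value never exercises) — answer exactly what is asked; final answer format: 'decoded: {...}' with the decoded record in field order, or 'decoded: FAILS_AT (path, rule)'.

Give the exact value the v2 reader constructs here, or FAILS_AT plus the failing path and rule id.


the writer's type comes first in each User pair
decoding the User value with the v2 reader:
  read fails at addr under R1 (no fill)
  => FAILS_AT (addr, R1)
diffs on User not affecting the asked answer:
  field factor in record Meta: optional changed to required -> a verdict-level change on User — the shown value reads the same
  removed field kind from record User (its key 6 joins the reserved list) -> a verdict-level change on User — the shown value reads the same
  field signature in record Meta: tag 3 changed to 11 -> a verdict-level change on User — the shown value reads the same

decoded: FAILS_AT (addr, R1)


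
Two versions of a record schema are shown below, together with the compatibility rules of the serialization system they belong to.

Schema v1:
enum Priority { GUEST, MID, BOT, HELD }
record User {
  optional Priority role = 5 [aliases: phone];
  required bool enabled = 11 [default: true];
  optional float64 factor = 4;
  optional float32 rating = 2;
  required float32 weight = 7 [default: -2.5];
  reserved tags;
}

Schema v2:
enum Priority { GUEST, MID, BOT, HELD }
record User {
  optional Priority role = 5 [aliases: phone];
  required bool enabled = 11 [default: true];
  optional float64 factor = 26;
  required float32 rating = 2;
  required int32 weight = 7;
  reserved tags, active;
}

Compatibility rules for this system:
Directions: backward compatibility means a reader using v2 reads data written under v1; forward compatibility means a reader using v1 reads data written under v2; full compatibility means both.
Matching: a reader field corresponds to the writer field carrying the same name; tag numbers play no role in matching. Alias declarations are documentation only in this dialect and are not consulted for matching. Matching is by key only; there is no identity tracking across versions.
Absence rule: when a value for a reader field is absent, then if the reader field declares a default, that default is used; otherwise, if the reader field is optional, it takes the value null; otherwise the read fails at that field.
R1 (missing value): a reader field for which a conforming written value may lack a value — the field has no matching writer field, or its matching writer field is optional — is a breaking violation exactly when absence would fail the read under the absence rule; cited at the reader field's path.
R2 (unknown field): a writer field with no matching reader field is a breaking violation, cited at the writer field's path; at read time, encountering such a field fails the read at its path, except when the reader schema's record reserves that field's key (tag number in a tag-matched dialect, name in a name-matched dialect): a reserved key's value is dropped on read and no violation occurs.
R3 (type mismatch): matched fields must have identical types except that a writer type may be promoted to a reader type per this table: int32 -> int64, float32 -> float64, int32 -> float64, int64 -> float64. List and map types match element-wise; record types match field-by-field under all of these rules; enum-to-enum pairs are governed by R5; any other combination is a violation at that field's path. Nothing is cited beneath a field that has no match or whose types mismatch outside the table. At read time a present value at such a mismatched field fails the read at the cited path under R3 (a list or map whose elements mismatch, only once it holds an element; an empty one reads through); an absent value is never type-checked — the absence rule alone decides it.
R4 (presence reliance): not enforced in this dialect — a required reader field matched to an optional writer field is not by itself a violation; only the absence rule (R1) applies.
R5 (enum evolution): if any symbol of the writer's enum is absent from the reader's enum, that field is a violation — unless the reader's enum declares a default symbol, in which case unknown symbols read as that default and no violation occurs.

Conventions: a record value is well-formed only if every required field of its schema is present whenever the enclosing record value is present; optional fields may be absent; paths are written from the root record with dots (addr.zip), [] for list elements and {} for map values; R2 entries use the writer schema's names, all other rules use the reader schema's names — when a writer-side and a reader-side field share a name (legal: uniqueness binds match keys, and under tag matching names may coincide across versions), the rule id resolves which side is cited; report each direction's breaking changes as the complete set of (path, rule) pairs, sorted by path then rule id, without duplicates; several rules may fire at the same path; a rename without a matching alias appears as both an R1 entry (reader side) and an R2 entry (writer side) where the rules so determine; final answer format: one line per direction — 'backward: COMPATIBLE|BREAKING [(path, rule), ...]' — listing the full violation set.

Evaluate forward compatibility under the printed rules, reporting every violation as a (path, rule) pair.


forward: BREAKING [(weight, R3)]

in User below, arrows point writer -> reader
checking forward for User: reader v1 against writer v2:
  Priority -> Priority, writer optional: role aligns to role
  bool -> bool, writer required: enabled aligns to enabled
  float64 -> float64, writer optional: factor aligns to factor
  float32 -> float32, writer required: rating aligns to rating
  int32 -> float32, writer required: weight aligns to weight
  rule R3 violated at weight
  => 1 violation(s): forward is BREAKING for User
ruling out the remaining User differences:
  field rating in record User: optional changed to required -> fires only in the backward direction of User, which is not asked here
  field factor in record User: tag 4 changed to 26 -> fires no rule on User, leaving the asked answer as it is


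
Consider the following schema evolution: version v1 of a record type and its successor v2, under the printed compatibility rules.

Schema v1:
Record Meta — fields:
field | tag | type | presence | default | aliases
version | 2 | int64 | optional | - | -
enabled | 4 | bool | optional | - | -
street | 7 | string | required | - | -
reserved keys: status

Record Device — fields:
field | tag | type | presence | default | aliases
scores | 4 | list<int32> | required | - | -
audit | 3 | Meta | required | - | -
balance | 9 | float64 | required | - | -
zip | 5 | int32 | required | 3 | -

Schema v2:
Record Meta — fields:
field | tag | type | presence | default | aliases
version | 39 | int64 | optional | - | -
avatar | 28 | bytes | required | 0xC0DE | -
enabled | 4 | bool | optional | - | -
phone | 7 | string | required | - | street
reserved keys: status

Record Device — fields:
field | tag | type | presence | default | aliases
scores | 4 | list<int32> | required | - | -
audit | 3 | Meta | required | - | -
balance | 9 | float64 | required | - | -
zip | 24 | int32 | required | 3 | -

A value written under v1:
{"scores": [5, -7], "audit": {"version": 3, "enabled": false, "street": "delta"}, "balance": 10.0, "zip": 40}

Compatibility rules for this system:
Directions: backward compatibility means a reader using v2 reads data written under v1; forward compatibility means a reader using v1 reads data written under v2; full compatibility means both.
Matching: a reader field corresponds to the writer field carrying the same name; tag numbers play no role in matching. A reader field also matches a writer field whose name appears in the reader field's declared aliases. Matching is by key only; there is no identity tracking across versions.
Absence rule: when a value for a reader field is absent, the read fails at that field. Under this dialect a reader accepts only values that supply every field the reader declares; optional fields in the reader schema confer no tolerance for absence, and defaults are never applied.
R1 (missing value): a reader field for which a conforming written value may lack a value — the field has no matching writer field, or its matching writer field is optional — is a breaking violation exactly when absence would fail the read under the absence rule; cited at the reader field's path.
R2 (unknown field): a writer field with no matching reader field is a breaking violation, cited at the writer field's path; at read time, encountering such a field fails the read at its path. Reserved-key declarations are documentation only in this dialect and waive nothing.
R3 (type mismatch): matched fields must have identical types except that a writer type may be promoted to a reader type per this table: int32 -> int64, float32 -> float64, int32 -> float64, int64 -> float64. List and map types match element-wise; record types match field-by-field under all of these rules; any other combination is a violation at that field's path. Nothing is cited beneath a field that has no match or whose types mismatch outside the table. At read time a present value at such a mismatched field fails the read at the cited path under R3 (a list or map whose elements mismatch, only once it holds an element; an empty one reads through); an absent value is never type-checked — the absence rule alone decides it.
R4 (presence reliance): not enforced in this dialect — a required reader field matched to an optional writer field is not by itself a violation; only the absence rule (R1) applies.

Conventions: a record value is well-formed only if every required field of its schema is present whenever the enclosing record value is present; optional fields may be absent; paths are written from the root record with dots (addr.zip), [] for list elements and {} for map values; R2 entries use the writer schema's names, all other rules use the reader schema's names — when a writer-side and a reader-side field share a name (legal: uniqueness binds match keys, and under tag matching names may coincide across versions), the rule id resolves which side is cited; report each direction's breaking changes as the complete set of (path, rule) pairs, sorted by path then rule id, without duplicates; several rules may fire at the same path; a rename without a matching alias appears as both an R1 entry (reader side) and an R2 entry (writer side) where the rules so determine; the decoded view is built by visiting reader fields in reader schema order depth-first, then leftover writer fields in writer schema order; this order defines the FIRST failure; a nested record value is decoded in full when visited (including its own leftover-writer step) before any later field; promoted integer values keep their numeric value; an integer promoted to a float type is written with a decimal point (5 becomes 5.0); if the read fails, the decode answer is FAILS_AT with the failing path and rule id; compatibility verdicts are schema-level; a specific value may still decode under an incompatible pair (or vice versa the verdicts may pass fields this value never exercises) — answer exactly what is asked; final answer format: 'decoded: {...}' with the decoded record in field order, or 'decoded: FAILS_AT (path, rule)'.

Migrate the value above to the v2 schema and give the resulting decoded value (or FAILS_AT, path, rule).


arrows below run writer -> reader for Device
decode walk for Device under reader schema v2:
  scores := [5, -7]
  audit.version := 3
  read fails at audit.avatar under R1 (no fill)
  => FAILS_AT (audit.avatar, R1)
the other Device changes do not affect what is asked:
  field version in record Meta: tag 2 changed to 39 -> fires no rule on Device under this dialect and leaves the result unchanged
  renamed field street to phone in record Meta (alias street declared on the renamed field) -> a verdict-level change on Device — the shown value reads the same
  field zip in record Device: tag 5 changed to 24 -> fires no rule on Device under this dialect and leaves the result unchanged

decoded: FAILS_AT (audit.avatar, R1)
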